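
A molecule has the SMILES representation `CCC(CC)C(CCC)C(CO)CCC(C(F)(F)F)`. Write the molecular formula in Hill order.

C15H29F3O

Atom tally by fragment:
  CH3 → C:1 H:3
  CH2 → C:1 H:2
  CH(C2H5) → C:3 H:6
  CH(CH2CH2CH3) → C:4 H:8
  CH(CH2OH) → C:2 H:4 O:1
  CH2 → C:1 H:2
  CH2 → C:1 H:2
  CH2CF3 → C:2 H:2 F:3
Element totals:
  C: 15
  H: 29
  F: 3
  O: 1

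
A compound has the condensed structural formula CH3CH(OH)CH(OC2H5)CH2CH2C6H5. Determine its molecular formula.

Element totals:
  C: 13
  H: 20
  O: 2

C13H20O2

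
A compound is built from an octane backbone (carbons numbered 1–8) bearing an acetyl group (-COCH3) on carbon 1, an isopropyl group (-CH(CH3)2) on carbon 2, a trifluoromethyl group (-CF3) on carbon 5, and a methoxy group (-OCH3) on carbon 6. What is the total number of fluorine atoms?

3

Atom tally by fragment:
  CH3COCH2 → C:3 H:5 O:1
  CH(CH(CH3)2) → C:4 H:8
  CH2 → C:1 H:2
  CH2 → C:1 H:2
  CH(CF3) → C:2 H:1 F:3
  CH(OCH3) → C:2 H:4 O:1
  CH2 → C:1 H:2
  CH3 → C:1 H:3
Element totals:
  C: 15
  H: 27
  F: 3
  O: 2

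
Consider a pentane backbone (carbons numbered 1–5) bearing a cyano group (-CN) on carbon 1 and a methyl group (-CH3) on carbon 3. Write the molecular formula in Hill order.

Atom tally by fragment:
  NCCH2 → C:2 H:2 N:1
  CH2 → C:1 H:2
  CH(CH3) → C:2 H:4
  CH2 → C:1 H:2
  CH3 → C:1 H:3
Element totals:
  C: 7
  H: 13
  N: 1

C7H13N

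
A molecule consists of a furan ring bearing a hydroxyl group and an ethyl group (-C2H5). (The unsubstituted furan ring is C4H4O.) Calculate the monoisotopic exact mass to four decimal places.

112.0524

Atom tally by fragment:
  furan ring core → C:4 H:4 O:1
  (− 2 ring H displaced by substituents)
  + OH → O:1 H:1
  + C2H5 → C:2 H:5
Element totals:
  C: 6
  H: 8
  O: 2
Molecular formula: C6H8O2.
  M = 6(12.0) + 8(1.007825) + 2(15.994915)
    = 72.000000 + 8.062600 + 31.989830 = 112.052430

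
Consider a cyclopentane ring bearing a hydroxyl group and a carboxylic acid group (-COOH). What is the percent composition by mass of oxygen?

36.88%

Atom tally by fragment:
  cyclopentane ring core → C:5 H:10
  (− 2 ring H displaced by substituents)
  + OH → O:1 H:1
  + COOH → C:1 H:1 O:2
Element totals:
  C: 6
  H: 10
  O: 3
Molecular formula: C6H10O3.
Molar mass = 130.143 g/mol.
Mass from O: 3 × 15.999 = 47.997 g/mol.
%O = 47.997 / 130.143 × 100 = 36.88%.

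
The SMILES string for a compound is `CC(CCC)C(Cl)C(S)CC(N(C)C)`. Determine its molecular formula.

Atom tally by fragment:
  CH3 → C:1 H:3
  CH(CH2CH2CH3) → C:4 H:8
  CH(Cl) → C:1 H:1 Cl:1
  CH(SH) → C:1 H:2 S:1
  CH2 → C:1 H:2
  CH2N(CH3)2 → C:3 H:8 N:1
Element totals:
  C: 11
  H: 24
  Cl: 1
  N: 1
  S: 1

C11H24ClNS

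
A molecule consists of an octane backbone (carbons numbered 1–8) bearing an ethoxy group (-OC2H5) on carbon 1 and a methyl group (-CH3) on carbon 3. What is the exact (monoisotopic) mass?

172.1827

Atom tally by fragment:
  C2H5OCH2 → C:3 H:7 O:1
  CH2 → C:1 H:2
  CH(CH3) → C:2 H:4
  CH2 → C:1 H:2
  CH2 → C:1 H:2
  CH2 → C:1 H:2
  CH2 → C:1 H:2
  CH3 → C:1 H:3
Element totals:
  C: 11
  H: 24
  O: 1
Molecular formula: C11H24O.
  M = 11(12.0) + 24(1.007825) + 15.994915
    = 132.000000 + 24.187800 + 15.994915 = 172.182715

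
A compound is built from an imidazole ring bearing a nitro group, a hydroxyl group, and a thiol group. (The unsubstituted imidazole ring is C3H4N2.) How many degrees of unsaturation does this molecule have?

4

Atom tally by fragment:
  imidazole ring core → C:3 H:4 N:2
  (− 3 ring H displaced by substituents)
  + NO2 → N:1 O:2
  + OH → O:1 H:1
  + SH → S:1 H:1
Element totals:
  C: 3
  H: 3
  N: 3
  O: 3
  S: 1
Molecular formula: C3H3N3O3S.
DoU = (2C + 2 + N − H − X) / 2 = (2·3 + 2 + 3 − 3 − 0) / 2 = 4.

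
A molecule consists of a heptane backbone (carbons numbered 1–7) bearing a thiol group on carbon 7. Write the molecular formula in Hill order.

C7H16S

Atom tally by fragment:
  CH3 → C:1 H:3
  CH2 → C:1 H:2
  CH2 → C:1 H:2
  CH2 → C:1 H:2
  CH2 → C:1 H:2
  CH2 → C:1 H:2
  CH2SH → C:1 H:3 S:1
Element totals:
  C: 7
  H: 16
  S: 1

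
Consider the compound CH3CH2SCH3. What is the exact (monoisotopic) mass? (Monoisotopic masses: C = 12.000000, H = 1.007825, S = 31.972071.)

Atom tally by fragment:
  CH3 → C:1 H:3
  CH2SCH3 → C:2 H:5 S:1
Element totals:
  C: 3
  H: 8
  S: 1
Molecular formula: C3H8S.
  M = 3(12.0) + 8(1.007825) + 31.972071
    = 36.000000 + 8.062600 + 31.972071 = 76.034671

76.0347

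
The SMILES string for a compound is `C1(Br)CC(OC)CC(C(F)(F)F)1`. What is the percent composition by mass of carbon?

Atom tally by fragment:
  cyclopentane ring core → C:5 H:10
  (− 3 ring H displaced by substituents)
  + Br → Br:1
  + OCH3 → C:1 H:3 O:1
  + CF3 → C:1 F:3
Element totals:
  C: 7
  H: 10
  Br: 1
  F: 3
  O: 1
Molecular formula: C7H10BrF3O.
Molar mass = 247.054 g/mol.
Mass from C: 7 × 12.011 = 84.077 g/mol.
%C = 84.077 / 247.054 × 100 = 34.03%.

34.03%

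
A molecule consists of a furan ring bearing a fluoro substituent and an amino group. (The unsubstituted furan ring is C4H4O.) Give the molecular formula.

Atom tally by fragment:
  furan ring core → C:4 H:4 O:1
  (− 2 ring H displaced by substituents)
  + F → F:1
  + NH2 → N:1 H:2
Element totals:
  C: 4
  H: 4
  F: 1
  N: 1
  O: 1

C4H4FNO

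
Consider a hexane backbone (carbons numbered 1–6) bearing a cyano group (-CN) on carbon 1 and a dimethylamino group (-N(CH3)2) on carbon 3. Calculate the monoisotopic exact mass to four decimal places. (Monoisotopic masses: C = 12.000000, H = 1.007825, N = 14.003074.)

Atom tally by fragment:
  NCCH2 → C:2 H:2 N:1
  CH2 → C:1 H:2
  CH(N(CH3)2) → C:3 H:7 N:1
  CH2 → C:1 H:2
  CH2 → C:1 H:2
  CH3 → C:1 H:3
Element totals:
  C: 9
  H: 18
  N: 2
Molecular formula: C9H18N2.
  M = 9(12.0) + 18(1.007825) + 2(14.003074)
    = 108.000000 + 18.140850 + 28.006148 = 154.146998

154.1470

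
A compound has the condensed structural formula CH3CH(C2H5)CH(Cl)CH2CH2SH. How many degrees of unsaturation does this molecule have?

0

Atom tally by fragment:
  CH3 → C:1 H:3
  CH(C2H5) → C:3 H:6
  CH(Cl) → C:1 H:1 Cl:1
  CH2 → C:1 H:2
  CH2SH → C:1 H:3 S:1
Element totals:
  C: 7
  H: 15
  Cl: 1
  S: 1
Molecular formula: C7H15ClS.
DoU = (2C + 2 + N − H − X) / 2 = (2·7 + 2 + 0 − 15 − 1) / 2 = 0.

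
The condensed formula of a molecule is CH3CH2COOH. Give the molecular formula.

Atom tally by fragment:
  CH3 → C:1 H:3
  CH2COOH → C:2 H:3 O:2
Element totals:
  C: 3
  H: 6
  O: 2

C3H6O2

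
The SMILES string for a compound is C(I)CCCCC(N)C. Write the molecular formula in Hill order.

C7H16IN

Atom tally by fragment:
  ICH2 → C:1 H:2 I:1
  CH2 → C:1 H:2
  CH2 → C:1 H:2
  CH2 → C:1 H:2
  CH2 → C:1 H:2
  CH(NH2) → C:1 H:3 N:1
  CH3 → C:1 H:3
Element totals:
  C: 7
  H: 16
  I: 1
  N: 1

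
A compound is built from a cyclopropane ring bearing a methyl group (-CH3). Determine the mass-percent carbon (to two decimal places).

Atom tally by fragment:
  cyclopropane ring core → C:3 H:6
  (− 1 ring H displaced by substituents)
  + CH3 → C:1 H:3
Element totals:
  C: 4
  H: 8
Molecular formula: C4H8.
Molar mass = 56.108 g/mol.
Mass from C: 4 × 12.011 = 48.044 g/mol.
%C = 48.044 / 56.108 × 100 = 85.63%.

85.63%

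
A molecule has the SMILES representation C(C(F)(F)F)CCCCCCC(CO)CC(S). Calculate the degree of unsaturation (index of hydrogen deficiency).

0

Atom tally by fragment:
  F3CCH2 → C:2 H:2 F:3
  CH2 → C:1 H:2
  CH2 → C:1 H:2
  CH2 → C:1 H:2
  CH2 → C:1 H:2
  CH2 → C:1 H:2
  CH2 → C:1 H:2
  CH(CH2OH) → C:2 H:4 O:1
  CH2 → C:1 H:2
  CH2SH → C:1 H:3 S:1
Element totals:
  C: 12
  H: 23
  F: 3
  O: 1
  S: 1
Molecular formula: C12H23F3OS.
DoU = (2C + 2 + N − H − X) / 2 = (2·12 + 2 + 0 − 23 − 3) / 2 = 0.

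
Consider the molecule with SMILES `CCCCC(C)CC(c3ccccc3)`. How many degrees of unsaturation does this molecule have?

4

Atom tally by fragment:
  CH3 → C:1 H:3
  CH2 → C:1 H:2
  CH2 → C:1 H:2
  CH2 → C:1 H:2
  CH(CH3) → C:2 H:4
  CH2 → C:1 H:2
  CH2C6H5 → C:7 H:7
Element totals:
  C: 14
  H: 22
Molecular formula: C14H22.
DoU = (2C + 2 + N − H − X) / 2 = (2·14 + 2 + 0 − 22 − 0) / 2 = 4.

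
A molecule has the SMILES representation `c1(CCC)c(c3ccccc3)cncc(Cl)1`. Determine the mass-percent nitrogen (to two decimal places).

Atom tally by fragment:
  pyridine ring core → C:5 H:5 N:1
  (− 3 ring H displaced by substituents)
  + CH2CH2CH3 → C:3 H:7
  + C6H5 → C:6 H:5
  + Cl → Cl:1
Element totals:
  C: 14
  H: 14
  Cl: 1
  N: 1
Molecular formula: C14H14ClN.
Molar mass = 231.723 g/mol.
Mass from N: 1 × 14.007 = 14.007 g/mol.
%N = 14.007 / 231.723 × 100 = 6.04%.

6.04%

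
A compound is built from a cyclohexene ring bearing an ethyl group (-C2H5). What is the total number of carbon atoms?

8

Atom tally by fragment:
  cyclohexene ring core → C:6 H:10
  (− 1 ring H displaced by substituents)
  + C2H5 → C:2 H:5
Element totals:
  C: 8
  H: 14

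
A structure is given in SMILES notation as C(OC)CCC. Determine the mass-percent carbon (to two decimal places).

Atom tally by fragment:
  CH3OCH2 → C:2 H:5 O:1
  CH2 → C:1 H:2
  CH2 → C:1 H:2
  CH3 → C:1 H:3
Element totals:
  C: 5
  H: 12
  O: 1
Molecular formula: C5H12O.
Molar mass = 88.150 g/mol.
Mass from C: 5 × 12.011 = 60.055 g/mol.
%C = 60.055 / 88.150 × 100 = 68.13%.

68.13%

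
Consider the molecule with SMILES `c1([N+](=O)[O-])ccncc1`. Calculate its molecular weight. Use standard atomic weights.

Atom tally by fragment:
  pyridine ring core → C:5 H:5 N:1
  (− 1 ring H displaced by substituents)
  + NO2 → N:1 O:2
Element totals:
  C: 5
  H: 4
  N: 2
  O: 2
Molecular formula: C5H4N2O2.
  M = 5(12.011) + 4(1.008) + 2(14.007) + 2(15.999)
    = 60.055 + 4.032 + 28.014 + 31.998 = 124.099

124.10 g/mol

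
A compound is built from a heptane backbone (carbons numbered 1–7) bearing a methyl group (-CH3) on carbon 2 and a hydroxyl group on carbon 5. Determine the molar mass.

130.23 g/mol

Atom tally by fragment:
  CH3 → C:1 H:3
  CH(CH3) → C:2 H:4
  CH2 → C:1 H:2
  CH2 → C:1 H:2
  CH(OH) → C:1 H:2 O:1
  CH2 → C:1 H:2
  CH3 → C:1 H:3
Element totals:
  C: 8
  H: 18
  O: 1
Molecular formula: C8H18O.
  M = 8(12.011) + 18(1.008) + 15.999
    = 96.088 + 18.144 + 15.999 = 130.231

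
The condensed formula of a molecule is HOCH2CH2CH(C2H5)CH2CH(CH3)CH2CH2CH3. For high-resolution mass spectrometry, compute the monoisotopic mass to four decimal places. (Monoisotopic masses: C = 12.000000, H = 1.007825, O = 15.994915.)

Element totals:
  C: 11
  H: 24
  O: 1
Molecular formula: C11H24O.
  M = 11(12.0) + 24(1.007825) + 15.994915
    = 132.000000 + 24.187800 + 15.994915 = 172.182715

172.1827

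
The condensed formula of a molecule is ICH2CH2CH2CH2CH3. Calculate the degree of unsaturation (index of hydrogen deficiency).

0

Element totals:
  C: 5
  H: 11
  I: 1
Molecular formula: C5H11I.
DoU = (2C + 2 + N − H − X) / 2 = (2·5 + 2 + 0 − 11 − 1) / 2 = 0.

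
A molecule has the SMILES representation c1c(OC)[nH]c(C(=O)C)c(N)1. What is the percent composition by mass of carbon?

54.54%

Atom tally by fragment:
  pyrrole ring core → C:4 H:5 N:1
  (− 3 ring H displaced by substituents)
  + OCH3 → C:1 H:3 O:1
  + COCH3 → C:2 H:3 O:1
  + NH2 → N:1 H:2
Element totals:
  C: 7
  H: 10
  N: 2
  O: 2
Molecular formula: C7H10N2O2.
Molar mass = 154.169 g/mol.
Mass from C: 7 × 12.011 = 84.077 g/mol.
%C = 84.077 / 154.169 × 100 = 54.54%.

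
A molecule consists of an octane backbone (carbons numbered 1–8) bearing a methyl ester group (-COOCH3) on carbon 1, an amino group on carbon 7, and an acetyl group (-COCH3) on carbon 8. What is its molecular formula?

C12H23NO3

Atom tally by fragment:
  CH3OOCCH2 → C:3 H:5 O:2
  CH2 → C:1 H:2
  CH2 → C:1 H:2
  CH2 → C:1 H:2
  CH2 → C:1 H:2
  CH2 → C:1 H:2
  CH(NH2) → C:1 H:3 N:1
  CH2COCH3 → C:3 H:5 O:1
Element totals:
  C: 12
  H: 23
  N: 1
  O: 3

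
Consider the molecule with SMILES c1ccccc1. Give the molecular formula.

Atom tally by fragment:
  benzene ring core → C:6 H:6
Element totals:
  C: 6
  H: 6

C6H6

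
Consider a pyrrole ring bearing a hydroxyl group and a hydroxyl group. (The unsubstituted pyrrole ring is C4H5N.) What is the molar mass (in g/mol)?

99.09 g/mol

Atom tally by fragment:
  pyrrole ring core → C:4 H:5 N:1
  (− 2 ring H displaced by substituents)
  + OH → O:1 H:1
  + OH → O:1 H:1
Element totals:
  C: 4
  H: 5
  N: 1
  O: 2
Molecular formula: C4H5NO2.
  M = 4(12.011) + 5(1.008) + 14.007 + 2(15.999)
    = 48.044 + 5.040 + 14.007 + 31.998 = 99.089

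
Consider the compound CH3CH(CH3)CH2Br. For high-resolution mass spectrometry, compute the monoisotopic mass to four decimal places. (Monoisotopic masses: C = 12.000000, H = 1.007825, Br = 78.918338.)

Element totals:
  C: 4
  H: 9
  Br: 1
Molecular formula: C4H9Br.
  M = 4(12.0) + 9(1.007825) + 78.918338
    = 48.000000 + 9.070425 + 78.918338 = 135.988763

135.9888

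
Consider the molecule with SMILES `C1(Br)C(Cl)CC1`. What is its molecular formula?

C4H6BrCl

Atom tally by fragment:
  cyclobutane ring core → C:4 H:8
  (− 2 ring H displaced by substituents)
  + Br → Br:1
  + Cl → Cl:1
Element totals:
  C: 4
  H: 6
  Br: 1
  Cl: 1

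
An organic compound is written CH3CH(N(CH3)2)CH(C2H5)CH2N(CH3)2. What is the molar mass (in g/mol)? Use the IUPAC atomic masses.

172.32 g/mol

Atom tally by fragment:
  CH3 → C:1 H:3
  CH(N(CH3)2) → C:3 H:7 N:1
  CH(C2H5) → C:3 H:6
  CH2N(CH3)2 → C:3 H:8 N:1
Element totals:
  C: 10
  H: 24
  N: 2
Molecular formula: C10H24N2.
  M = 10(12.011) + 24(1.008) + 2(14.007)
    = 120.110 + 24.192 + 28.014 = 172.316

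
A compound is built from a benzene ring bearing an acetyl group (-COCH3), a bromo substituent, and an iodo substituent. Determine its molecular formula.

C8H6BrIO

Atom tally by fragment:
  benzene ring core → C:6 H:6
  (− 3 ring H displaced by substituents)
  + COCH3 → C:2 H:3 O:1
  + Br → Br:1
  + I → I:1
Element totals:
  C: 8
  H: 6
  Br: 1
  I: 1
  O: 1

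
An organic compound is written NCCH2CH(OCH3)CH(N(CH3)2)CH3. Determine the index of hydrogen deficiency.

Atom tally by fragment:
  NCCH2 → C:2 H:2 N:1
  CH(OCH3) → C:2 H:4 O:1
  CH(N(CH3)2) → C:3 H:7 N:1
  CH3 → C:1 H:3
Element totals:
  C: 8
  H: 16
  N: 2
  O: 1
Molecular formula: C8H16N2O.
DoU = (2C + 2 + N − H − X) / 2 = (2·8 + 2 + 2 − 16 − 0) / 2 = 2.

2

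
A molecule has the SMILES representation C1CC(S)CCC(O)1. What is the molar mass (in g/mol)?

132.22 g/mol

Atom tally by fragment:
  cyclohexane ring core → C:6 H:12
  (− 2 ring H displaced by substituents)
  + SH → S:1 H:1
  + OH → O:1 H:1
Element totals:
  C: 6
  H: 12
  O: 1
  S: 1
Molecular formula: C6H12OS.
  M = 6(12.011) + 12(1.008) + 15.999 + 32.06
    = 72.066 + 12.096 + 15.999 + 32.060 = 132.221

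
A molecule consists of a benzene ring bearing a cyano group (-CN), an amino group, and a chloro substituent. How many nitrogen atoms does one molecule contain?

2

Atom tally by fragment:
  benzene ring core → C:6 H:6
  (− 3 ring H displaced by substituents)
  + CN → C:1 N:1
  + NH2 → N:1 H:2
  + Cl → Cl:1
Element totals:
  C: 7
  H: 5
  Cl: 1
  N: 2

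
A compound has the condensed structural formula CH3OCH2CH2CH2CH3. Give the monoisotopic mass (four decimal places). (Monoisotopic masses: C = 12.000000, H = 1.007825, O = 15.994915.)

Element totals:
  C: 5
  H: 12
  O: 1
Molecular formula: C5H12O.
  M = 5(12.0) + 12(1.007825) + 15.994915
    = 60.000000 + 12.093900 + 15.994915 = 88.088815

88.0888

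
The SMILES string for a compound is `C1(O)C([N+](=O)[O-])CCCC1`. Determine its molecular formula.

Atom tally by fragment:
  cyclohexane ring core → C:6 H:12
  (− 2 ring H displaced by substituents)
  + OH → O:1 H:1
  + NO2 → N:1 O:2
Element totals:
  C: 6
  H: 11
  N: 1
  O: 3

C6H11NO3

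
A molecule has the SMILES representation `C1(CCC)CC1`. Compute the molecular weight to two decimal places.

Atom tally by fragment:
  cyclopropane ring core → C:3 H:6
  (− 1 ring H displaced by substituents)
  + CH2CH2CH3 → C:3 H:7
Element totals:
  C: 6
  H: 12
Molecular formula: C6H12.
  M = 6(12.011) + 12(1.008)
    = 72.066 + 12.096 = 84.162

84.16 g/mol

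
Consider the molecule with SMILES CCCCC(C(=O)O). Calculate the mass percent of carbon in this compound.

Atom tally by fragment:
  CH3 → C:1 H:3
  CH2 → C:1 H:2
  CH2 → C:1 H:2
  CH2 → C:1 H:2
  CH2COOH → C:2 H:3 O:2
Element totals:
  C: 6
  H: 12
  O: 2
Molecular formula: C6H12O2.
Molar mass = 116.160 g/mol.
Mass from C: 6 × 12.011 = 72.066 g/mol.
%C = 72.066 / 116.160 × 100 = 62.04%.

62.04%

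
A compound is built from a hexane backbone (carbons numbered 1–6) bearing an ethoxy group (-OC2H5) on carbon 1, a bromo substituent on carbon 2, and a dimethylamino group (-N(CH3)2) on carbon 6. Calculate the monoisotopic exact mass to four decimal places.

251.0885

Atom tally by fragment:
  C2H5OCH2 → C:3 H:7 O:1
  CH(Br) → C:1 H:1 Br:1
  CH2 → C:1 H:2
  CH2 → C:1 H:2
  CH2 → C:1 H:2
  CH2N(CH3)2 → C:3 H:8 N:1
Element totals:
  C: 10
  H: 22
  Br: 1
  N: 1
  O: 1
Molecular formula: C10H22BrNO.
  M = 10(12.0) + 22(1.007825) + 78.918338 + 14.003074 + 15.994915
    = 120.000000 + 22.172150 + 78.918338 + 14.003074 + 15.994915 = 251.088477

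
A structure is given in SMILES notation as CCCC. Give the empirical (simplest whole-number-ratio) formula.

C2H5

Atom tally by fragment:
  CH3 → C:1 H:3
  CH2 → C:1 H:2
  CH2 → C:1 H:2
  CH3 → C:1 H:3
Element totals:
  C: 4
  H: 10
Molecular formula: C4H10.
gcd of subscripts = 2; dividing each by 2:
  C: 4/2 = 2
  H: 10/2 = 5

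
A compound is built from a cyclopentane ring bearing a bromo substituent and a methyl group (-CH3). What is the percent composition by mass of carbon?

Atom tally by fragment:
  cyclopentane ring core → C:5 H:10
  (− 2 ring H displaced by substituents)
  + Br → Br:1
  + CH3 → C:1 H:3
Element totals:
  C: 6
  H: 11
  Br: 1
Molecular formula: C6H11Br.
Molar mass = 163.058 g/mol.
Mass from C: 6 × 12.011 = 72.066 g/mol.
%C = 72.066 / 163.058 × 100 = 44.20%.

44.20%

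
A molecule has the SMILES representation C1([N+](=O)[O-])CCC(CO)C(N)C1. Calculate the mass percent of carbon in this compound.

Atom tally by fragment:
  cyclohexane ring core → C:6 H:12
  (− 3 ring H displaced by substituents)
  + NO2 → N:1 O:2
  + CH2OH → C:1 H:3 O:1
  + NH2 → N:1 H:2
Element totals:
  C: 7
  H: 14
  N: 2
  O: 3
Molecular formula: C7H14N2O3.
Molar mass = 174.200 g/mol.
Mass from C: 7 × 12.011 = 84.077 g/mol.
%C = 84.077 / 174.200 × 100 = 48.26%.

48.26%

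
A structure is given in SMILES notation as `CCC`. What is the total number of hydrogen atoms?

Atom tally by fragment:
  CH3 → C:1 H:3
  CH2 → C:1 H:2
  CH3 → C:1 H:3
Element totals:
  C: 3
  H: 8

8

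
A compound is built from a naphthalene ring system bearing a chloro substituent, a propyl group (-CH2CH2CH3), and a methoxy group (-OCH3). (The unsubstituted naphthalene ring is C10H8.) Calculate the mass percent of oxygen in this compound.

6.82%

Atom tally by fragment:
  naphthalene ring system core → C:10 H:8
  (− 3 ring H displaced by substituents)
  + Cl → Cl:1
  + CH2CH2CH3 → C:3 H:7
  + OCH3 → C:1 H:3 O:1
Element totals:
  C: 14
  H: 15
  Cl: 1
  O: 1
Molecular formula: C14H15ClO.
Molar mass = 234.723 g/mol.
Mass from O: 1 × 15.999 = 15.999 g/mol.
%O = 15.999 / 234.723 × 100 = 6.82%.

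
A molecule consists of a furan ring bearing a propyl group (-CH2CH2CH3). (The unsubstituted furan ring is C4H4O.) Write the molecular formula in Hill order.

C7H10O

Atom tally by fragment:
  furan ring core → C:4 H:4 O:1
  (− 1 ring H displaced by substituents)
  + CH2CH2CH3 → C:3 H:7
Element totals:
  C: 7
  H: 10
  O: 1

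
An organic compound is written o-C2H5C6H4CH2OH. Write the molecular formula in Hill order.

Atom tally by fragment:
  benzene ring core → C:6 H:6
  (− 2 ring H displaced by substituents)
  + C2H5 → C:2 H:5
  + CH2OH → C:1 H:3 O:1
Element totals:
  C: 9
  H: 12
  O: 1

C9H12O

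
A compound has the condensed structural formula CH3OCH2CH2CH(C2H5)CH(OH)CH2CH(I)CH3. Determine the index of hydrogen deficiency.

Atom tally by fragment:
  CH3OCH2 → C:2 H:5 O:1
  CH2 → C:1 H:2
  CH(C2H5) → C:3 H:6
  CH(OH) → C:1 H:2 O:1
  CH2 → C:1 H:2
  CH(I) → C:1 H:1 I:1
  CH3 → C:1 H:3
Element totals:
  C: 10
  H: 21
  I: 1
  O: 2
Molecular formula: C10H21IO2.
DoU = (2C + 2 + N − H − X) / 2 = (2·10 + 2 + 0 − 21 − 1) / 2 = 0.

0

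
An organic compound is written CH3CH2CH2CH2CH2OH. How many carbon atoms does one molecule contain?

5

Atom tally by fragment:
  CH3 → C:1 H:3
  CH2 → C:1 H:2
  CH2 → C:1 H:2
  CH2CH2OH → C:2 H:5 O:1
Element totals:
  C: 5
  H: 12
  O: 1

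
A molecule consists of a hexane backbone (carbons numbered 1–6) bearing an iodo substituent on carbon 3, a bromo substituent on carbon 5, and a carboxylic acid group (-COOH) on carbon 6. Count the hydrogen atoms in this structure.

12

Atom tally by fragment:
  CH3 → C:1 H:3
  CH2 → C:1 H:2
  CH(I) → C:1 H:1 I:1
  CH2 → C:1 H:2
  CH(Br) → C:1 H:1 Br:1
  CH2COOH → C:2 H:3 O:2
Element totals:
  C: 7
  H: 12
  Br: 1
  I: 1
  O: 2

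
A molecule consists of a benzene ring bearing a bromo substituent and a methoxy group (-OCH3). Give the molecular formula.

C7H7BrO

Atom tally by fragment:
  benzene ring core → C:6 H:6
  (− 2 ring H displaced by substituents)
  + Br → Br:1
  + OCH3 → C:1 H:3 O:1
Element totals:
  C: 7
  H: 7
  Br: 1
  O: 1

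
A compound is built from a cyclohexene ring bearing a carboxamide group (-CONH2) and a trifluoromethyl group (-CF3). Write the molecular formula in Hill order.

C8H10F3NO

Atom tally by fragment:
  cyclohexene ring core → C:6 H:10
  (− 2 ring H displaced by substituents)
  + CONH2 → C:1 H:2 O:1 N:1
  + CF3 → C:1 F:3
Element totals:
  C: 8
  H: 10
  F: 3
  N: 1
  O: 1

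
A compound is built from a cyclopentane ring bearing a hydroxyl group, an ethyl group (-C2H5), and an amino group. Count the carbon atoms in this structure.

Atom tally by fragment:
  cyclopentane ring core → C:5 H:10
  (− 3 ring H displaced by substituents)
  + OH → O:1 H:1
  + C2H5 → C:2 H:5
  + NH2 → N:1 H:2
Element totals:
  C: 7
  H: 15
  N: 1
  O: 1

7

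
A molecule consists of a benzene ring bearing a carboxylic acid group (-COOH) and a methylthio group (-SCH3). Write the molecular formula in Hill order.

Atom tally by fragment:
  benzene ring core → C:6 H:6
  (− 2 ring H displaced by substituents)
  + COOH → C:1 H:1 O:2
  + SCH3 → C:1 H:3 S:1
Element totals:
  C: 8
  H: 8
  O: 2
  S: 1

C8H8O2S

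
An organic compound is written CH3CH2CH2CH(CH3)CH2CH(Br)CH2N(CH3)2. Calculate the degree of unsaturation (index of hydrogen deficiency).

0

Atom tally by fragment:
  CH3 → C:1 H:3
  CH2 → C:1 H:2
  CH2 → C:1 H:2
  CH(CH3) → C:2 H:4
  CH2 → C:1 H:2
  CH(Br) → C:1 H:1 Br:1
  CH2N(CH3)2 → C:3 H:8 N:1
Element totals:
  C: 10
  H: 22
  Br: 1
  N: 1
Molecular formula: C10H22BrN.
DoU = (2C + 2 + N − H − X) / 2 = (2·10 + 2 + 1 − 22 − 1) / 2 = 0.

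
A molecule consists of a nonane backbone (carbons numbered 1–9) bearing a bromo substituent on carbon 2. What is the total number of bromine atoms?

Atom tally by fragment:
  CH3 → C:1 H:3
  CH(Br) → C:1 H:1 Br:1
  CH2 → C:1 H:2
  CH2 → C:1 H:2
  CH2 → C:1 H:2
  CH2 → C:1 H:2
  CH2 → C:1 H:2
  CH2 → C:1 H:2
  CH3 → C:1 H:3
Element totals:
  C: 9
  H: 19
  Br: 1

1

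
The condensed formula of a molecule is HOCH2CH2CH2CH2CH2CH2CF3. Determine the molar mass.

170.17 g/mol

Atom tally by fragment:
  HOCH2 → C:1 H:3 O:1
  CH2 → C:1 H:2
  CH2 → C:1 H:2
  CH2 → C:1 H:2
  CH2 → C:1 H:2
  CH2CF3 → C:2 H:2 F:3
Element totals:
  C: 7
  H: 13
  F: 3
  O: 1
Molecular formula: C7H13F3O.
  M = 7(12.011) + 13(1.008) + 3(18.998) + 15.999
    = 84.077 + 13.104 + 56.994 + 15.999 = 170.174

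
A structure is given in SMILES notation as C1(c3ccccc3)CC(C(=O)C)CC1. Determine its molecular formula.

Atom tally by fragment:
  cyclopentane ring core → C:5 H:10
  (− 2 ring H displaced by substituents)
  + C6H5 → C:6 H:5
  + COCH3 → C:2 H:3 O:1
Element totals:
  C: 13
  H: 16
  O: 1

C13H16O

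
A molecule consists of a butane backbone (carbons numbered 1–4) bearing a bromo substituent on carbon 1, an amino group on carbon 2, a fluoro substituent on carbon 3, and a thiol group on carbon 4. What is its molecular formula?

C4H9BrFNS

Atom tally by fragment:
  BrCH2 → C:1 H:2 Br:1
  CH(NH2) → C:1 H:3 N:1
  CH(F) → C:1 H:1 F:1
  CH2SH → C:1 H:3 S:1
Element totals:
  C: 4
  H: 9
  Br: 1
  F: 1
  N: 1
  S: 1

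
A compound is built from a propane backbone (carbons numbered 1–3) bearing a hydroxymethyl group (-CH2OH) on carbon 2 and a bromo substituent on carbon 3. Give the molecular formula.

C4H9BrO

Atom tally by fragment:
  CH3 → C:1 H:3
  CH(CH2OH) → C:2 H:4 O:1
  CH2Br → C:1 H:2 Br:1
Element totals:
  C: 4
  H: 9
  Br: 1
  O: 1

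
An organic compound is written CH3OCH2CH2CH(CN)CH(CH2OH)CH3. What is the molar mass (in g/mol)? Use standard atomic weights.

157.21 g/mol

Element totals:
  C: 8
  H: 15
  N: 1
  O: 2
Molecular formula: C8H15NO2.
  M = 8(12.011) + 15(1.008) + 14.007 + 2(15.999)
    = 96.088 + 15.120 + 14.007 + 31.998 = 157.213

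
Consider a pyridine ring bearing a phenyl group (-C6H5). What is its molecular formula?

C11H9N

Atom tally by fragment:
  pyridine ring core → C:5 H:5 N:1
  (− 1 ring H displaced by substituents)
  + C6H5 → C:6 H:5
Element totals:
  C: 11
  H: 9
  N: 1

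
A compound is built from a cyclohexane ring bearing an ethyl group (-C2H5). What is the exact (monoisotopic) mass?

Atom tally by fragment:
  cyclohexane ring core → C:6 H:12
  (− 1 ring H displaced by substituents)
  + C2H5 → C:2 H:5
Element totals:
  C: 8
  H: 16
Molecular formula: C8H16.
  M = 8(12.0) + 16(1.007825)
    = 96.000000 + 16.125200 = 112.125200

112.1252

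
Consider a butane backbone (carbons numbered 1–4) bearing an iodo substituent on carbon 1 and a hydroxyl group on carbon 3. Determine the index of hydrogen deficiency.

0

Atom tally by fragment:
  ICH2 → C:1 H:2 I:1
  CH2 → C:1 H:2
  CH(OH) → C:1 H:2 O:1
  CH3 → C:1 H:3
Element totals:
  C: 4
  H: 9
  I: 1
  O: 1
Molecular formula: C4H9IO.
DoU = (2C + 2 + N − H − X) / 2 = (2·4 + 2 + 0 − 9 − 1) / 2 = 0.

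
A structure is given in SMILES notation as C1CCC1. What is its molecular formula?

C4H8

Atom tally by fragment:
  cyclobutane ring core → C:4 H:8
Element totals:
  C: 4
  H: 8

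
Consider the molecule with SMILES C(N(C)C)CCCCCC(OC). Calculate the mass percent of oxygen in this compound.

Atom tally by fragment:
  (CH3)2NCH2 → C:3 H:8 N:1
  CH2 → C:1 H:2
  CH2 → C:1 H:2
  CH2 → C:1 H:2
  CH2 → C:1 H:2
  CH2 → C:1 H:2
  CH2OCH3 → C:2 H:5 O:1
Element totals:
  C: 10
  H: 23
  N: 1
  O: 1
Molecular formula: C10H23NO.
Molar mass = 173.300 g/mol.
Mass from O: 1 × 15.999 = 15.999 g/mol.
%O = 15.999 / 173.300 × 100 = 9.23%.

9.23%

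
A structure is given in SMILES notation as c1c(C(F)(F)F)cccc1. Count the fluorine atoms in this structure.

3

Atom tally by fragment:
  benzene ring core → C:6 H:6
  (− 1 ring H displaced by substituents)
  + CF3 → C:1 F:3
Element totals:
  C: 7
  H: 5
  F: 3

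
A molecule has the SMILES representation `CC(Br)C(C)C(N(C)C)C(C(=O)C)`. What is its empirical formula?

C10H20BrNO

Atom tally by fragment:
  CH3 → C:1 H:3
  CH(Br) → C:1 H:1 Br:1
  CH(CH3) → C:2 H:4
  CH(N(CH3)2) → C:3 H:7 N:1
  CH2COCH3 → C:3 H:5 O:1
Element totals:
  C: 10
  H: 20
  Br: 1
  N: 1
  O: 1
Molecular formula: C10H20BrNO.
gcd of subscripts (1, 10, 20, 1, 1) = 1, so the empirical formula equals the molecular formula.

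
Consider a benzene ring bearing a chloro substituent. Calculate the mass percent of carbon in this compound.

64.03%

Atom tally by fragment:
  benzene ring core → C:6 H:6
  (− 1 ring H displaced by substituents)
  + Cl → Cl:1
Element totals:
  C: 6
  H: 5
  Cl: 1
Molecular formula: C6H5Cl.
Molar mass = 112.556 g/mol.
Mass from C: 6 × 12.011 = 72.066 g/mol.
%C = 72.066 / 112.556 × 100 = 64.03%.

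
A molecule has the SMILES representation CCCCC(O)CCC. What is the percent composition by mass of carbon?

Atom tally by fragment:
  CH3 → C:1 H:3
  CH2 → C:1 H:2
  CH2 → C:1 H:2
  CH2 → C:1 H:2
  CH(OH) → C:1 H:2 O:1
  CH2 → C:1 H:2
  CH2 → C:1 H:2
  CH3 → C:1 H:3
Element totals:
  C: 8
  H: 18
  O: 1
Molecular formula: C8H18O.
Molar mass = 130.231 g/mol.
Mass from C: 8 × 12.011 = 96.088 g/mol.
%C = 96.088 / 130.231 × 100 = 73.78%.

73.78%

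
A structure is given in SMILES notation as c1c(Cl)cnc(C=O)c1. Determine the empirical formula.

Atom tally by fragment:
  pyridine ring core → C:5 H:5 N:1
  (− 2 ring H displaced by substituents)
  + Cl → Cl:1
  + CHO → C:1 H:1 O:1
Element totals:
  C: 6
  H: 4
  Cl: 1
  N: 1
  O: 1
Molecular formula: C6H4ClNO.
gcd of subscripts (6, 1, 4, 1, 1) = 1, so the empirical formula equals the molecular formula.

C6H4ClNO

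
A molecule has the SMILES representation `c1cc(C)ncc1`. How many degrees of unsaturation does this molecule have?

4

Atom tally by fragment:
  pyridine ring core → C:5 H:5 N:1
  (− 1 ring H displaced by substituents)
  + CH3 → C:1 H:3
Element totals:
  C: 6
  H: 7
  N: 1
Molecular formula: C6H7N.
DoU = (2C + 2 + N − H − X) / 2 = (2·6 + 2 + 1 − 7 − 0) / 2 = 4.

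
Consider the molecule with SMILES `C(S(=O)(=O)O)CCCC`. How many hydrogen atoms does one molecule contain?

12

Atom tally by fragment:
  HO3SCH2 → C:1 H:3 S:1 O:3
  CH2 → C:1 H:2
  CH2 → C:1 H:2
  CH2 → C:1 H:2
  CH3 → C:1 H:3
Element totals:
  C: 5
  H: 12
  O: 3
  S: 1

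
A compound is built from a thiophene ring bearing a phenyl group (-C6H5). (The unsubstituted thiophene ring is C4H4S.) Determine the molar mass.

Atom tally by fragment:
  thiophene ring core → C:4 H:4 S:1
  (− 1 ring H displaced by substituents)
  + C6H5 → C:6 H:5
Element totals:
  C: 10
  H: 8
  S: 1
Molecular formula: C10H8S.
  M = 10(12.011) + 8(1.008) + 32.06
    = 120.110 + 8.064 + 32.060 = 160.234

160.23 g/mol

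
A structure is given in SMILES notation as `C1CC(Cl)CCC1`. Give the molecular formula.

Atom tally by fragment:
  cyclohexane ring core → C:6 H:12
  (− 1 ring H displaced by substituents)
  + Cl → Cl:1
Element totals:
  C: 6
  H: 11
  Cl: 1

C6H11Cl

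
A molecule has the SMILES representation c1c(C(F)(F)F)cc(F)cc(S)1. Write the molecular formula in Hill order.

C7H4F4S

Atom tally by fragment:
  benzene ring core → C:6 H:6
  (− 3 ring H displaced by substituents)
  + CF3 → C:1 F:3
  + F → F:1
  + SH → S:1 H:1
Element totals:
  C: 7
  H: 4
  F: 4
  S: 1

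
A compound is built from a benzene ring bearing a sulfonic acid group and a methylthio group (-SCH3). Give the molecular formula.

Atom tally by fragment:
  benzene ring core → C:6 H:6
  (− 2 ring H displaced by substituents)
  + SO3H → S:1 O:3 H:1
  + SCH3 → C:1 H:3 S:1
Element totals:
  C: 7
  H: 8
  O: 3
  S: 2

C7H8O3S2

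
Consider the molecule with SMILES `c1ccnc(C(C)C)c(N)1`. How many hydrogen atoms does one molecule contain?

Atom tally by fragment:
  pyridine ring core → C:5 H:5 N:1
  (− 2 ring H displaced by substituents)
  + CH(CH3)2 → C:3 H:7
  + NH2 → N:1 H:2
Element totals:
  C: 8
  H: 12
  N: 2

12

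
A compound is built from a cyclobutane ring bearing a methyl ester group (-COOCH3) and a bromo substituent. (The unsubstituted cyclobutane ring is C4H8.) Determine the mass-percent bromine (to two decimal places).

41.39%

Atom tally by fragment:
  cyclobutane ring core → C:4 H:8
  (− 2 ring H displaced by substituents)
  + COOCH3 → C:2 H:3 O:2
  + Br → Br:1
Element totals:
  C: 6
  H: 9
  Br: 1
  O: 2
Molecular formula: C6H9BrO2.
Molar mass = 193.040 g/mol.
Mass from Br: 1 × 79.904 = 79.904 g/mol.
%Br = 79.904 / 193.040 × 100 = 41.39%.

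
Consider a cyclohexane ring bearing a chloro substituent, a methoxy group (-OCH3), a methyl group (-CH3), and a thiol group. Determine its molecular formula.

C8H15ClOS

Atom tally by fragment:
  cyclohexane ring core → C:6 H:12
  (− 4 ring H displaced by substituents)
  + Cl → Cl:1
  + OCH3 → C:1 H:3 O:1
  + CH3 → C:1 H:3
  + SH → S:1 H:1
Element totals:
  C: 8
  H: 15
  Cl: 1
  O: 1
  S: 1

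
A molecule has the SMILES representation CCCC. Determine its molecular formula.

C4H10

Atom tally by fragment:
  CH3 → C:1 H:3
  CH2 → C:1 H:2
  CH2 → C:1 H:2
  CH3 → C:1 H:3
Element totals:
  C: 4
  H: 10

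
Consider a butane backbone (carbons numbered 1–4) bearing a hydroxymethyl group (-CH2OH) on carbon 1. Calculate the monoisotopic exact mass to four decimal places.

88.0888

Atom tally by fragment:
  HOCH2CH2 → C:2 H:5 O:1
  CH2 → C:1 H:2
  CH2 → C:1 H:2
  CH3 → C:1 H:3
Element totals:
  C: 5
  H: 12
  O: 1
Molecular formula: C5H12O.
  M = 5(12.0) + 12(1.007825) + 15.994915
    = 60.000000 + 12.093900 + 15.994915 = 88.088815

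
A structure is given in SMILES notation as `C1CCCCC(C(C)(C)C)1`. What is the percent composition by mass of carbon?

85.63%

Atom tally by fragment:
  cyclohexane ring core → C:6 H:12
  (− 1 ring H displaced by substituents)
  + C(CH3)3 → C:4 H:9
Element totals:
  C: 10
  H: 20
Molecular formula: C10H20.
Molar mass = 140.270 g/mol.
Mass from C: 10 × 12.011 = 120.110 g/mol.
%C = 120.110 / 140.270 × 100 = 85.63%.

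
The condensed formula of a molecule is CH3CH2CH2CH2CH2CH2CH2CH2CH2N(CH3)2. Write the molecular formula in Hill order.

C11H25N

Atom tally by fragment:
  CH3 → C:1 H:3
  CH2 → C:1 H:2
  CH2 → C:1 H:2
  CH2 → C:1 H:2
  CH2 → C:1 H:2
  CH2 → C:1 H:2
  CH2 → C:1 H:2
  CH2 → C:1 H:2
  CH2N(CH3)2 → C:3 H:8 N:1
Element totals:
  C: 11
  H: 25
  N: 1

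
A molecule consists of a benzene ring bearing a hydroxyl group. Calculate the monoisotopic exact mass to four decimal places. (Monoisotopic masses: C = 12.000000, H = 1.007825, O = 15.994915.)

Atom tally by fragment:
  benzene ring core → C:6 H:6
  (− 1 ring H displaced by substituents)
  + OH → O:1 H:1
Element totals:
  C: 6
  H: 6
  O: 1
Molecular formula: C6H6O.
  M = 6(12.0) + 6(1.007825) + 15.994915
    = 72.000000 + 6.046950 + 15.994915 = 94.041865

94.0419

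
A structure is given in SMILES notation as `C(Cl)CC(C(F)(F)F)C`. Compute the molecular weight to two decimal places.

Atom tally by fragment:
  ClCH2 → C:1 H:2 Cl:1
  CH2 → C:1 H:2
  CH(CF3) → C:2 H:1 F:3
  CH3 → C:1 H:3
Element totals:
  C: 5
  H: 8
  Cl: 1
  F: 3
Molecular formula: C5H8ClF3.
  M = 5(12.011) + 8(1.008) + 35.45 + 3(18.998)
    = 60.055 + 8.064 + 35.450 + 56.994 = 160.563

160.56 g/mol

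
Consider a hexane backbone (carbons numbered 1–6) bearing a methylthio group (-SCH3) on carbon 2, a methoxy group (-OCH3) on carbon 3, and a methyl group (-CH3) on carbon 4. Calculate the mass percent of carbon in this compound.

Atom tally by fragment:
  CH3 → C:1 H:3
  CH(SCH3) → C:2 H:4 S:1
  CH(OCH3) → C:2 H:4 O:1
  CH(CH3) → C:2 H:4
  CH2 → C:1 H:2
  CH3 → C:1 H:3
Element totals:
  C: 9
  H: 20
  O: 1
  S: 1
Molecular formula: C9H20OS.
Molar mass = 176.318 g/mol.
Mass from C: 9 × 12.011 = 108.099 g/mol.
%C = 108.099 / 176.318 × 100 = 61.31%.

61.31%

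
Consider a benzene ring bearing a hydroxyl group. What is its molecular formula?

Atom tally by fragment:
  benzene ring core → C:6 H:6
  (− 1 ring H displaced by substituents)
  + OH → O:1 H:1
Element totals:
  C: 6
  H: 6
  O: 1

C6H6O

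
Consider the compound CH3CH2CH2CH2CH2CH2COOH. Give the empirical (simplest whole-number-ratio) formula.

C7H14O2

Atom tally by fragment:
  CH3 → C:1 H:3
  CH2 → C:1 H:2
  CH2 → C:1 H:2
  CH2 → C:1 H:2
  CH2 → C:1 H:2
  CH2COOH → C:2 H:3 O:2
Element totals:
  C: 7
  H: 14
  O: 2
Molecular formula: C7H14O2.
gcd of subscripts (7, 14, 2) = 1, so the empirical formula equals the molecular formula.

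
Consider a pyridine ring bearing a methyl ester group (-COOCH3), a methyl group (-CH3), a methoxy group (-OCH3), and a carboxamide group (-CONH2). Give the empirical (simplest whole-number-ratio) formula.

Atom tally by fragment:
  pyridine ring core → C:5 H:5 N:1
  (− 4 ring H displaced by substituents)
  + COOCH3 → C:2 H:3 O:2
  + CH3 → C:1 H:3
  + OCH3 → C:1 H:3 O:1
  + CONH2 → C:1 H:2 O:1 N:1
Element totals:
  C: 10
  H: 12
  N: 2
  O: 4
Molecular formula: C10H12N2O4.
gcd of subscripts = 2; dividing each by 2:
  C: 10/2 = 5
  H: 12/2 = 6
  N: 2/2 = 1
  O: 4/2 = 2

C5H6NO2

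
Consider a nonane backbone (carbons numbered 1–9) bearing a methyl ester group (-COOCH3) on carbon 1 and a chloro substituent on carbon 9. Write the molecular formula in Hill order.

C11H21ClO2

Atom tally by fragment:
  CH3OOCCH2 → C:3 H:5 O:2
  CH2 → C:1 H:2
  CH2 → C:1 H:2
  CH2 → C:1 H:2
  CH2 → C:1 H:2
  CH2 → C:1 H:2
  CH2 → C:1 H:2
  CH2 → C:1 H:2
  CH2Cl → C:1 H:2 Cl:1
Element totals:
  C: 11
  H: 21
  Cl: 1
  O: 2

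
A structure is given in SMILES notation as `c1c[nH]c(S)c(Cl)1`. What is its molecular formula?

C4H4ClNS

Atom tally by fragment:
  pyrrole ring core → C:4 H:5 N:1
  (− 2 ring H displaced by substituents)
  + SH → S:1 H:1
  + Cl → Cl:1
Element totals:
  C: 4
  H: 4
  Cl: 1
  N: 1
  S: 1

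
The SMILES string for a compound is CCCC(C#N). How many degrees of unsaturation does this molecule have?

Atom tally by fragment:
  CH3 → C:1 H:3
  CH2 → C:1 H:2
  CH2 → C:1 H:2
  CH2CN → C:2 H:2 N:1
Element totals:
  C: 5
  H: 9
  N: 1
Molecular formula: C5H9N.
DoU = (2C + 2 + N − H − X) / 2 = (2·5 + 2 + 1 − 9 − 0) / 2 = 2.

2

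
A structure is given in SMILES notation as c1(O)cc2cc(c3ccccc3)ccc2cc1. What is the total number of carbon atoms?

Atom tally by fragment:
  naphthalene ring system core → C:10 H:8
  (− 2 ring H displaced by substituents)
  + OH → O:1 H:1
  + C6H5 → C:6 H:5
Element totals:
  C: 16
  H: 12
  O: 1

16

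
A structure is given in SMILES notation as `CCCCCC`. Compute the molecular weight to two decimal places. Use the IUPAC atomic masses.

Atom tally by fragment:
  CH3 → C:1 H:3
  CH2 → C:1 H:2
  CH2 → C:1 H:2
  CH2 → C:1 H:2
  CH2 → C:1 H:2
  CH3 → C:1 H:3
Element totals:
  C: 6
  H: 14
Molecular formula: C6H14.
  M = 6(12.011) + 14(1.008)
    = 72.066 + 14.112 = 86.178

86.18 g/mol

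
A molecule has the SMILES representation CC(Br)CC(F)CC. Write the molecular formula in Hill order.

Atom tally by fragment:
  CH3 → C:1 H:3
  CH(Br) → C:1 H:1 Br:1
  CH2 → C:1 H:2
  CH(F) → C:1 H:1 F:1
  CH2 → C:1 H:2
  CH3 → C:1 H:3
Element totals:
  C: 6
  H: 12
  Br: 1
  F: 1

C6H12BrF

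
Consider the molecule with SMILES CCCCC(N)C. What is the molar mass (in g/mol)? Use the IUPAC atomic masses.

101.19 g/mol

Atom tally by fragment:
  CH3 → C:1 H:3
  CH2 → C:1 H:2
  CH2 → C:1 H:2
  CH2 → C:1 H:2
  CH(NH2) → C:1 H:3 N:1
  CH3 → C:1 H:3
Element totals:
  C: 6
  H: 15
  N: 1
Molecular formula: C6H15N.
  M = 6(12.011) + 15(1.008) + 14.007
    = 72.066 + 15.120 + 14.007 = 101.193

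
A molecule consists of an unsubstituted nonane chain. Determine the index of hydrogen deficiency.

0

Atom tally by fragment:
  CH3 → C:1 H:3
  CH2 → C:1 H:2
  CH2 → C:1 H:2
  CH2 → C:1 H:2
  CH2 → C:1 H:2
  CH2 → C:1 H:2
  CH2 → C:1 H:2
  CH2 → C:1 H:2
  CH3 → C:1 H:3
Element totals:
  C: 9
  H: 20
Molecular formula: C9H20.
DoU = (2C + 2 + N − H − X) / 2 = (2·9 + 2 + 0 − 20 − 0) / 2 = 0.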